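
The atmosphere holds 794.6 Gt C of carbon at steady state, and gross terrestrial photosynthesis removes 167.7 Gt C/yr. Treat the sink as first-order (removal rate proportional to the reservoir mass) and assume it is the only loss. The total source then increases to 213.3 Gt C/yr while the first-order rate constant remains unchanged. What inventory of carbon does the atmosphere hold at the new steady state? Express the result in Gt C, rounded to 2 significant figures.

1000 Gt C

Rate constant k = F/M = 167.7 / 794.6 = 0.2110 yr⁻¹.
At the new steady state, source = k·M_new ⇒ M_new = 213.3 / 0.2110 = 1011 Gt C.
(Equivalently M_new = M × F_new/F_old = 794.6 × 213.3/167.7.)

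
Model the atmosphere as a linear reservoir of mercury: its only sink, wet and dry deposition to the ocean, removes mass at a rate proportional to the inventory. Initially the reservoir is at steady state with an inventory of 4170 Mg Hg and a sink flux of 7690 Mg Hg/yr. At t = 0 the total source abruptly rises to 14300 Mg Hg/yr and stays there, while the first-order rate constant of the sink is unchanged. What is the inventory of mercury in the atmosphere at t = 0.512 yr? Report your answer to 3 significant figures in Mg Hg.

The sink rate constant is k = F₀/M₀ = 7690/4170 = 1.844 yr⁻¹.
Solving dM/dt = F₁ − kM with M(0) = M₀ gives M(t) = F₁/k + (M₀ − F₁/k)·e^(−kt).
F₁/k = 14300/1.844 = 7754.4 Mg Hg; kt = 1.844 × 0.512 = 0.9442, e^(−kt) = 0.3890.
M(0.512) = 7754.4 + (4170 − 7754.4) × 0.3890 = 7754.4 − 1394 = 6360.1 Mg Hg.

6360 Mg Hg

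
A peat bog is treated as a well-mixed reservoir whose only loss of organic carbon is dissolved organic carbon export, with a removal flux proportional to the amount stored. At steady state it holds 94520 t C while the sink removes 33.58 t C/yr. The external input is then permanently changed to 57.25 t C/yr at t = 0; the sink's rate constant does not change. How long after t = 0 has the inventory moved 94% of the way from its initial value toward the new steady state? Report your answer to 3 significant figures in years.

7920 yr

τ = M₀/F₀ = 94520/33.58 = 2815 yr.
The remaining gap fraction is e^(−t/τ); 94% covered ⇒ e^(−t/τ) = 0.0600.
t = −τ ln(0.0600) = 2815 × 2.813 = 7919 yr.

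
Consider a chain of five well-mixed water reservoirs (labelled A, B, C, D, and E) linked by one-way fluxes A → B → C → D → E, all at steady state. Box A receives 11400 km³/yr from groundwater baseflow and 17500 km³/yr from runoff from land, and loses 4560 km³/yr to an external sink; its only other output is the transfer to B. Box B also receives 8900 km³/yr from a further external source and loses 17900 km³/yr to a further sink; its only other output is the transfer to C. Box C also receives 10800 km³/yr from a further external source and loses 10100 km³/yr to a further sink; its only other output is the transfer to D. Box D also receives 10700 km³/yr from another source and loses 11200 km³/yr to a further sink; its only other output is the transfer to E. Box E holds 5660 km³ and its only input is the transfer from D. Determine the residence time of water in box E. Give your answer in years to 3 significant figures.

0.364 yr

Box A: F(A→B) = (11400 + 17500) − 4560 = 24340 km³/yr.
Box B: F(B→C) = (24340 + 8900) − 17900 = 15340 km³/yr.
Box C: F(C→D) = (15340 + 10800) − 10100 = 16040 km³/yr.
Box D: F(D→E) = (16040 + 10700) − 11200 = 15540 km³/yr.
Box E throughput = its input = 15540 km³/yr; τ = 5660 / 15540 = 0.3642 yr.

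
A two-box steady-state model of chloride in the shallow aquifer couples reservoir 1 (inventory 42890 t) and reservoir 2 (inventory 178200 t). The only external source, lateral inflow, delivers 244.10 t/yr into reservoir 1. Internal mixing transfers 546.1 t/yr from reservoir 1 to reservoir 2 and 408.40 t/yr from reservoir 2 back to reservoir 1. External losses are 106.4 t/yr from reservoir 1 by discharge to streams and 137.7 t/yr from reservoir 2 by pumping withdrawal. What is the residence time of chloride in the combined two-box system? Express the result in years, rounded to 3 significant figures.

906 yr

Residence time in the combined system uses the total inventory and the total *external* removal — internal exchanges between the two boxes cancel.
M_total = 42890 + 178200 = 221090 t.
ΣF_external_out = 106.4 + 137.7 = 244.10 t/yr.
τ = M_total / ΣF_ext = 221090 / 244.10 = 905.7 yr.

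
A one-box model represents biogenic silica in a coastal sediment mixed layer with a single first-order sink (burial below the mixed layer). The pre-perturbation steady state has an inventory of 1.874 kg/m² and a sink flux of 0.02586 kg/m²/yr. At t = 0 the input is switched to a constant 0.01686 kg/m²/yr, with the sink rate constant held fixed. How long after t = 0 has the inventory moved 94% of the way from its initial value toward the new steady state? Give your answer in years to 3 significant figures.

τ = M₀/F₀ = 1.874/0.02586 = 72.47 yr.
The remaining gap fraction is e^(−t/τ); 94% covered ⇒ e^(−t/τ) = 0.0600.
t = −τ ln(0.0600) = 72.47 × 2.813 = 203.9 yr.

204 yr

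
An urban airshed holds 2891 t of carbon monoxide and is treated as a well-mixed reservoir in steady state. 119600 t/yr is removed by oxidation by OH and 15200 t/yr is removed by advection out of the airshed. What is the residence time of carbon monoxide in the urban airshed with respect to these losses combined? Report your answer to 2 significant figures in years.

Total removal = 119600 + 15200 = 134800 t/yr.
τ = M / ΣF_out = 2891 / 134800 = 0.02145 yr.

0.021 yr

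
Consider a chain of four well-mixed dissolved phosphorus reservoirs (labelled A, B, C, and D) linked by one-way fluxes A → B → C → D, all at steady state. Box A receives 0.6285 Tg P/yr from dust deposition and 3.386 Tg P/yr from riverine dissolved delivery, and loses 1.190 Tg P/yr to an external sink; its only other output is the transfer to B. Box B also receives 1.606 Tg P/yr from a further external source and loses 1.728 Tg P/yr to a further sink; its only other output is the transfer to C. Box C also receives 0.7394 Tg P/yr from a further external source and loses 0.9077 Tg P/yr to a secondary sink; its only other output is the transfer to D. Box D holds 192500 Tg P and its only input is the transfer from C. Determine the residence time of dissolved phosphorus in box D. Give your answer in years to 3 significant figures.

Box A: F(A→B) = (0.6285 + 3.386) − 1.190 = 2.8245 Tg P/yr.
Box B: F(B→C) = (2.8245 + 1.606) − 1.728 = 2.7025 Tg P/yr.
Box C: F(C→D) = (2.7025 + 0.7394) − 0.9077 = 2.5342 Tg P/yr.
Box D throughput = its input = 2.5342 Tg P/yr; τ = 192500 / 2.5342 = 75960 yr.

76000 yr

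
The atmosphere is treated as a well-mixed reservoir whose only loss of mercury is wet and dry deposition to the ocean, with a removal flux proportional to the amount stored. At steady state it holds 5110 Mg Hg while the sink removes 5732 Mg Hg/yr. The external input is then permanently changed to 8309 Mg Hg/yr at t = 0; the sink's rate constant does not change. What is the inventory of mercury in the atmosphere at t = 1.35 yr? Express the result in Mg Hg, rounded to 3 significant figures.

The sink rate constant is k = F₀/M₀ = 5732/5110 = 1.122 yr⁻¹.
Solving dM/dt = F₁ − kM with M(0) = M₀ gives M(t) = F₁/k + (M₀ − F₁/k)·e^(−kt).
F₁/k = 8309/1.122 = 7407.4 Mg Hg; kt = 1.122 × 1.35 = 1.514, e^(−kt) = 0.2200.
M(1.35) = 7407.4 + (5110 − 7407.4) × 0.2200 = 7407.4 − 505.3 = 6902.0 Mg Hg.

6900 Mg Hg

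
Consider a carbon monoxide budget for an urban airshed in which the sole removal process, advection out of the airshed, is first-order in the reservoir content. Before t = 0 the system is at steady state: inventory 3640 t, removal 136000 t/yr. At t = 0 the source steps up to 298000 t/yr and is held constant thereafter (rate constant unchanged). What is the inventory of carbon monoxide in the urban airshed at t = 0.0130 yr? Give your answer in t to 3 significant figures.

5310 t

Residence time τ = M₀/F₀ = 0.02676 yr. The eventual steady state is M_∞ = M₀·(F₁/F₀) = 3640 × 298000/136000 = 7975.9 t.
The anomaly ΔM(t) = M(t) − M_∞ decays as ΔM₀·e^(−t/τ) with ΔM₀ = 3640 − 7975.9 = −4336 t.
At t = 0.0130 yr, e^(−t/τ) = e^(−0.4857) = 0.6153, so ΔM = −2668 t and M = 7975.9 − 2668 = 5308.2 t.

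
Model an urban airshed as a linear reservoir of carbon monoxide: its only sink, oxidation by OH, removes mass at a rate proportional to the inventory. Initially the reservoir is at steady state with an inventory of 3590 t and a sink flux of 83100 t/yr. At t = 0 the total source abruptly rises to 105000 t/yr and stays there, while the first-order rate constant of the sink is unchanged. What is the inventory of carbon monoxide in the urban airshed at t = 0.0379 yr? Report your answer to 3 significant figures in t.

4140 t

τ = M₀/F₀ = 3590/83100 = 0.04320 yr; rate constant k = 1/τ.
New steady state M_∞ = F₁/k = F₁·τ = 105000 × 0.04320 = 4536.1 t.
M(t) = M_∞ + (M₀ − M_∞)·e^(−t/τ); t/τ = 0.0379/0.04320 = 0.8773, so e^(−t/τ) = 0.4159.
M(t) = 4536.1 − 946.1 × 0.4159 = 4142.6 t.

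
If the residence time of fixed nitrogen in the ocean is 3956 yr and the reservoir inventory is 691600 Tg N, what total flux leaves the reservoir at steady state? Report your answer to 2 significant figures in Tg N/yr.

F = M / τ = 691600 / 3956 = 174.8 Tg N/yr.

170 Tg N/yr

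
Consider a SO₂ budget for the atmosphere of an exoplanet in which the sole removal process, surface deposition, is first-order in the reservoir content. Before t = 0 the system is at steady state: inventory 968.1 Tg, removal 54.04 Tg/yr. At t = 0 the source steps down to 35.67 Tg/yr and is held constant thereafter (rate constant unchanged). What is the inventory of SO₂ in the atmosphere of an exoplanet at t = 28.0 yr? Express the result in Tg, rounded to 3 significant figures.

708 Tg

The sink rate constant is k = F₀/M₀ = 54.04/968.1 = 0.05582 yr⁻¹.
Solving dM/dt = F₁ − kM with M(0) = M₀ gives M(t) = F₁/k + (M₀ − F₁/k)·e^(−kt).
F₁/k = 35.67/0.05582 = 639.01 Tg; kt = 0.05582 × 28.0 = 1.563, e^(−kt) = 0.2095.
M(28.0) = 639.01 + (968.1 − 639.01) × 0.2095 = 639.01 + 68.95 = 707.96 Tg.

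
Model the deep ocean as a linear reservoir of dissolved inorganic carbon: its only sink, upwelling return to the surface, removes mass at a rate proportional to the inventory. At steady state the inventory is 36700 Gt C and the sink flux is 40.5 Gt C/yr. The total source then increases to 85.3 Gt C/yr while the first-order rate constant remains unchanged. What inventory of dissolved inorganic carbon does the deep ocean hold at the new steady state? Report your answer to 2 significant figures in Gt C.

Rate constant k = F/M = 40.5 / 36700 = 0.001104 yr⁻¹.
At the new steady state, source = k·M_new ⇒ M_new = 85.3 / 0.001104 = 77300 Gt C.
(Equivalently M_new = M × F_new/F_old = 36700 × 85.3/40.5.)

77000 Gt C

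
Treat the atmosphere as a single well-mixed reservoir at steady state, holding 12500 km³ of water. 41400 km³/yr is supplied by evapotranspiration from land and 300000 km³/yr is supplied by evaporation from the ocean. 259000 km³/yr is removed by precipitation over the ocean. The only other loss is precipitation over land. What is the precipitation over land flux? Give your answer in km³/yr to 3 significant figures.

At steady state ΣF_in = ΣF_out.
ΣF_in = 41400 + 300000 = 341400 km³/yr.
Precipitation over land flux = ΣF_in − (259000) = 341400 − 259000 = 82400 km³/yr.

82400 km³/yr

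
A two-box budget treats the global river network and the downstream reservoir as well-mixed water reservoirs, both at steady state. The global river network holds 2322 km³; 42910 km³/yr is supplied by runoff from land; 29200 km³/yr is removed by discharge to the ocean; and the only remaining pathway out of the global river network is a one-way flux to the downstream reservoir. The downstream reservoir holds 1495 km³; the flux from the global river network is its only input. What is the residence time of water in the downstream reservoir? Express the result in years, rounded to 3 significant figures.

0.109 yr

Balance the global river network: ΣF_in = 42910 km³/yr.
Flux to the downstream reservoir = ΣF_in − (29200) = 13710 km³/yr.
At steady state the output of the downstream reservoir equals its input, 13710 km³/yr.
τ = M / F = 1495 / 13710 = 0.1090 yr.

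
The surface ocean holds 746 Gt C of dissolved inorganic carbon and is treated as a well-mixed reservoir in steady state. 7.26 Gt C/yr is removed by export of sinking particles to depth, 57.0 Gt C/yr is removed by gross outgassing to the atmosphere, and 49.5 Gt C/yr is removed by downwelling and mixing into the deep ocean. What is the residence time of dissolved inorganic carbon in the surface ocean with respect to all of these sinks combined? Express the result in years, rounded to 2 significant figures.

Total removal flux = 7.26 + 57.0 + 49.5 = 113.76 Gt C/yr.
τ = M / ΣF_out = 746 / 113.76 = 6.558 yr.

6.6 yr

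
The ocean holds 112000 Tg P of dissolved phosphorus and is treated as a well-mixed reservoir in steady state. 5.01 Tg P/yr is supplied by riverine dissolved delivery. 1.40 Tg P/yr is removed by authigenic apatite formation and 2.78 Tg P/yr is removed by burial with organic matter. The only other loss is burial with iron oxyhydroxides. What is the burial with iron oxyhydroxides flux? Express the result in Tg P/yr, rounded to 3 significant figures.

0.830 Tg P/yr

At steady state ΣF_in = ΣF_out.
ΣF_in = 5.0100 Tg P/yr.
Burial with iron oxyhydroxides flux = ΣF_in − (1.40 + 2.78) = 5.0100 − 4.180 = 0.8300 Tg P/yr.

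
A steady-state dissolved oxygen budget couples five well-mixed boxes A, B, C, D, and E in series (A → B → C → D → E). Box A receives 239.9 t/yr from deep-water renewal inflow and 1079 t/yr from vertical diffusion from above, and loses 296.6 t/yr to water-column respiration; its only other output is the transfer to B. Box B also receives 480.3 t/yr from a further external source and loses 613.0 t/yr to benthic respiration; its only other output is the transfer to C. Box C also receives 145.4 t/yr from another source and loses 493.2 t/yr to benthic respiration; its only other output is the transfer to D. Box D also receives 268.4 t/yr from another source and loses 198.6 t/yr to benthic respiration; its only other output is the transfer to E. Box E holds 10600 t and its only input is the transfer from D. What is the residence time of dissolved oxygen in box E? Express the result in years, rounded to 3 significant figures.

Box A: F(A→B) = (239.9 + 1079) − 296.6 = 1022.3 t/yr.
Box B: F(B→C) = (1022.3 + 480.3) − 613.0 = 889.60 t/yr.
Box C: F(C→D) = (889.60 + 145.4) − 493.2 = 541.80 t/yr.
Box D: F(D→E) = (541.80 + 268.4) − 198.6 = 611.60 t/yr.
Box E throughput = its input = 611.60 t/yr; τ = 10600 / 611.60 = 17.33 yr.

17.3 yr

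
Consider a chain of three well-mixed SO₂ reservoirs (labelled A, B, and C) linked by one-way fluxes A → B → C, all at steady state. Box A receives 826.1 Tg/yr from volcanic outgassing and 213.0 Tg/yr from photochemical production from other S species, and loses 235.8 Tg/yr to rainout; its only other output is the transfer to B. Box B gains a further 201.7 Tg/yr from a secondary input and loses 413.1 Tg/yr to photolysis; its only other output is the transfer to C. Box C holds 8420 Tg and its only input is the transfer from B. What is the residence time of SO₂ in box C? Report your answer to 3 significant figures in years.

14.2 yr

Box A: F(A→B) = (826.1 + 213.0) − 235.8 = 803.30 Tg/yr.
Box B: F(B→C) = (803.30 + 201.7) − 413.1 = 591.90 Tg/yr.
Box C throughput = its input = 591.90 Tg/yr; τ = 8420 / 591.90 = 14.23 yr.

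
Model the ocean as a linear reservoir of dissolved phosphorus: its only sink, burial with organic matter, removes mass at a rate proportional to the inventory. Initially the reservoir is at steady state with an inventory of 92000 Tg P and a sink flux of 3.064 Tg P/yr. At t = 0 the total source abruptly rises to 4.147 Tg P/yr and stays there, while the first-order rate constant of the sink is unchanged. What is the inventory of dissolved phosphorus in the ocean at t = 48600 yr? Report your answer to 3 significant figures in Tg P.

The sink rate constant is k = F₀/M₀ = 3.064/92000 = 3.330×10^-5 yr⁻¹.
Solving dM/dt = F₁ − kM with M(0) = M₀ gives M(t) = F₁/k + (M₀ − F₁/k)·e^(−kt).
F₁/k = 4.147/3.330×10^-5 = 124520 Tg P; kt = 3.330×10^-5 × 48600 = 1.619, e^(−kt) = 0.1982.
M(48600) = 124520 + (92000 − 124520) × 0.1982 = 124520 − 6444 = 118070 Tg P.

118000 Tg P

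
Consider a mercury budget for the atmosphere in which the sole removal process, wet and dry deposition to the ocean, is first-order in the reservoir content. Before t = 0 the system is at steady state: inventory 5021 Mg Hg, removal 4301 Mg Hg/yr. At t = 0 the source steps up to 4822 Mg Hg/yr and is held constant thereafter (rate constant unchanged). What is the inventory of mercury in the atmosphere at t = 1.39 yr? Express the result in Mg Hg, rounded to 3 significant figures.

The sink rate constant is k = F₀/M₀ = 4301/5021 = 0.8566 yr⁻¹.
Solving dM/dt = F₁ − kM with M(0) = M₀ gives M(t) = F₁/k + (M₀ − F₁/k)·e^(−kt).
F₁/k = 4822/0.8566 = 5629.2 Mg Hg; kt = 0.8566 × 1.39 = 1.191, e^(−kt) = 0.3040.
M(1.39) = 5629.2 + (5021 − 5629.2) × 0.3040 = 5629.2 − 184.9 = 5444.3 Mg Hg.

5440 Mg Hg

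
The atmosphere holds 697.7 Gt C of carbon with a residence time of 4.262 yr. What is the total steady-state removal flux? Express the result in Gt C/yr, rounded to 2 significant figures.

F = M / τ = 697.7 / 4.262 = 163.7 Gt C/yr.

160 Gt C/yr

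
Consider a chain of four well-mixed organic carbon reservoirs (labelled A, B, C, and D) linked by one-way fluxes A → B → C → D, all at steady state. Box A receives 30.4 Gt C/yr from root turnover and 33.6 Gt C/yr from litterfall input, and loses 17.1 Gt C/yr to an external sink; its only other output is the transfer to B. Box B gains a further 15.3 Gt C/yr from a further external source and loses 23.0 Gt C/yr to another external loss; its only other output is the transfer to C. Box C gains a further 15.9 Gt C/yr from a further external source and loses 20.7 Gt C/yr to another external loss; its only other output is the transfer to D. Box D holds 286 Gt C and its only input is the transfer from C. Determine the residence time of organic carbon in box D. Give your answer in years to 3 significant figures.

8.31 yr

Box A: F(A→B) = (30.4 + 33.6) − 17.1 = 46.900 Gt C/yr.
Box B: F(B→C) = (46.900 + 15.3) − 23.0 = 39.200 Gt C/yr.
Box C: F(C→D) = (39.200 + 15.9) − 20.7 = 34.400 Gt C/yr.
Box D throughput = its input = 34.400 Gt C/yr; τ = 286 / 34.400 = 8.314 yr.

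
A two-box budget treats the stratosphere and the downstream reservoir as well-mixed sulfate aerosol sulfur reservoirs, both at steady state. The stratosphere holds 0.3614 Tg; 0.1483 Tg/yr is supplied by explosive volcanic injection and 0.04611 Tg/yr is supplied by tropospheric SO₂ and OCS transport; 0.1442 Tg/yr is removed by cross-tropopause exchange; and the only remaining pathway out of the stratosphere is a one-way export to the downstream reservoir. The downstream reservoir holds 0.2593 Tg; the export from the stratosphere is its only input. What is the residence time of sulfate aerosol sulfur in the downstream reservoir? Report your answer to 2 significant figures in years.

5.2 yr

Balance the stratosphere: ΣF_in = 0.1483 + 0.04611 = 0.19441 Tg/yr.
Export to the downstream reservoir = ΣF_in − (0.1442) = 0.050210 Tg/yr.
At steady state the output of the downstream reservoir equals its input, 0.050210 Tg/yr.
τ = M / F = 0.2593 / 0.050210 = 5.164 yr.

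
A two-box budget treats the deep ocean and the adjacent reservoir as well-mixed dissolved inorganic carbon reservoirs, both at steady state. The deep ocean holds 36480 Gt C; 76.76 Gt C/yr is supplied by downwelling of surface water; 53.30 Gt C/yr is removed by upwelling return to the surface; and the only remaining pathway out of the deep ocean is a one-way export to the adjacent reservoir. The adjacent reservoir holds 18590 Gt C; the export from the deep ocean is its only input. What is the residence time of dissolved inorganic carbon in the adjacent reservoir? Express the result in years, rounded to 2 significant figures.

790 yr

Balance the deep ocean: ΣF_in = 76.760 Gt C/yr.
Export to the adjacent reservoir = ΣF_in − (53.30) = 23.460 Gt C/yr.
At steady state the output of the adjacent reservoir equals its input, 23.460 Gt C/yr.
τ = M / F = 18590 / 23.460 = 792.4 yr.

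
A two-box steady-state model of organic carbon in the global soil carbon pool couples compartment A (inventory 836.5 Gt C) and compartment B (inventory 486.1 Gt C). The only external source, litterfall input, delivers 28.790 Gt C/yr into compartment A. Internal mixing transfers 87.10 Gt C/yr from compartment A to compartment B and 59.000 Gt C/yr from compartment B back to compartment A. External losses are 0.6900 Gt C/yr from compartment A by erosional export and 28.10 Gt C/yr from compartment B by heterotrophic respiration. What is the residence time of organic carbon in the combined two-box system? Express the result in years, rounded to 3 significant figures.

45.9 yr

For the system as a whole, the A↔B exchange is internal and contributes nothing to the throughput; only the external sinks remove mass.
M_total = 836.5 + 486.1 = 1322.6 Gt C.
ΣF_external_out = 0.6900 + 28.10 = 28.790 Gt C/yr.
τ = M_total / ΣF_ext = 1322.6 / 28.790 = 45.94 yr.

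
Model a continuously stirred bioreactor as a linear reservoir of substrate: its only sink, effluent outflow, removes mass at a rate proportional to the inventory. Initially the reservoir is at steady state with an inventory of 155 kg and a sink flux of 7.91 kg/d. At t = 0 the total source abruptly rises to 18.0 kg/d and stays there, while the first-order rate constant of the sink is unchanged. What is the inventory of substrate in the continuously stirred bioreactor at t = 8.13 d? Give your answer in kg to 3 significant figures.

222 kg

Residence time τ = M₀/F₀ = 19.60 d. The eventual steady state is M_∞ = M₀·(F₁/F₀) = 155 × 18.0/7.91 = 352.72 kg.
The anomaly ΔM(t) = M(t) − M_∞ decays as ΔM₀·e^(−t/τ) with ΔM₀ = 155 − 352.72 = −197.7 kg.
At t = 8.13 d, e^(−t/τ) = e^(−0.4149) = 0.6604, so ΔM = −130.6 kg and M = 352.72 − 130.6 = 222.14 kg.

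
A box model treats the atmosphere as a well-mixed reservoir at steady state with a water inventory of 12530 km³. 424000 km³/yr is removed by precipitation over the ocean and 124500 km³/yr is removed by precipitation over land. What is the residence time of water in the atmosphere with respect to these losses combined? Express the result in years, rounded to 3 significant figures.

Total removal = 424000 + 124500 = 548500 km³/yr.
τ = M / ΣF_out = 12530 / 548500 = 0.02284 yr.

0.0228 yr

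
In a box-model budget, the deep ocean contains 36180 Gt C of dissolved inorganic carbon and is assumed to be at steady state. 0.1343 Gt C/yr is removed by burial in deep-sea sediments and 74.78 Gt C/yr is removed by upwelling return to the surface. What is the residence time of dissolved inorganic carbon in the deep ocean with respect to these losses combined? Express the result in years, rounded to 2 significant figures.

480 yr

Total removal = 0.1343 + 74.78 = 74.914 Gt C/yr.
τ = M / ΣF_out = 36180 / 74.914 = 483.0 yr.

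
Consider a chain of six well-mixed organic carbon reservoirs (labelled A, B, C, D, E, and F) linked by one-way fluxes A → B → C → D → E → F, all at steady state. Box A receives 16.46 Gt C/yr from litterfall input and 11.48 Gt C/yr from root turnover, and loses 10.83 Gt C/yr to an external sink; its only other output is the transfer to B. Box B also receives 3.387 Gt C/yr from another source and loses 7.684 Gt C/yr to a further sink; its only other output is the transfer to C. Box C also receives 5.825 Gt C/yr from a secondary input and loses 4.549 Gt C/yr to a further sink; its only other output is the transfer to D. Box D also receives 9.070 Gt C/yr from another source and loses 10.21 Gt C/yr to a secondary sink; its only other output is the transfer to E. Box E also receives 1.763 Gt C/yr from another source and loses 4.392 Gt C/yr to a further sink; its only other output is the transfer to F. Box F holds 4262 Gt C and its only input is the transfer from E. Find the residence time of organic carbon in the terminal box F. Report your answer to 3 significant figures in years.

413 yr

Box A: F(A→B) = (16.46 + 11.48) − 10.83 = 17.110 Gt C/yr.
Box B: F(B→C) = (17.110 + 3.387) − 7.684 = 12.813 Gt C/yr.
Box C: F(C→D) = (12.813 + 5.825) − 4.549 = 14.089 Gt C/yr.
Box D: F(D→E) = (14.089 + 9.070) − 10.21 = 12.949 Gt C/yr.
Box E: F(E→F) = (12.949 + 1.763) − 4.392 = 10.320 Gt C/yr.
Box F throughput = its input = 10.320 Gt C/yr; τ = 4262 / 10.320 = 413.0 yr.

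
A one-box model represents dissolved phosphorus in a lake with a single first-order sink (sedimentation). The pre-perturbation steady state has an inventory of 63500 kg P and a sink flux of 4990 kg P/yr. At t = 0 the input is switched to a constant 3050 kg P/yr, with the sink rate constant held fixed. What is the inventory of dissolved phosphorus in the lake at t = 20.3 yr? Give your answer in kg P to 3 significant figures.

43800 kg P

The sink rate constant is k = F₀/M₀ = 4990/63500 = 0.07858 yr⁻¹.
Solving dM/dt = F₁ − kM with M(0) = M₀ gives M(t) = F₁/k + (M₀ − F₁/k)·e^(−kt).
F₁/k = 3050/0.07858 = 38813 kg P; kt = 0.07858 × 20.3 = 1.595, e^(−kt) = 0.2029.
M(20.3) = 38813 + (63500 − 38813) × 0.2029 = 38813 + 5008 = 43821 kg P.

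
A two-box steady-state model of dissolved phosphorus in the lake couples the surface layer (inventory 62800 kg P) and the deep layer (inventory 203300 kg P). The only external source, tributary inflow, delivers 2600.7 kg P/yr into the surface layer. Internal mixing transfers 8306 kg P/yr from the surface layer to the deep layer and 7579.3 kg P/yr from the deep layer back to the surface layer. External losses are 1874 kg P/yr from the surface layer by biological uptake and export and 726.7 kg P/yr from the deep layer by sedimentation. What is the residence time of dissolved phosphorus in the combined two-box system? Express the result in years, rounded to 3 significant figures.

For the system as a whole, the A↔B exchange is internal and contributes nothing to the throughput; only the external sinks remove mass.
M_total = 62800 + 203300 = 266100 kg P.
ΣF_external_out = 1874 + 726.7 = 2600.7 kg P/yr.
τ = M_total / ΣF_ext = 266100 / 2600.7 = 102.3 yr.

102 yr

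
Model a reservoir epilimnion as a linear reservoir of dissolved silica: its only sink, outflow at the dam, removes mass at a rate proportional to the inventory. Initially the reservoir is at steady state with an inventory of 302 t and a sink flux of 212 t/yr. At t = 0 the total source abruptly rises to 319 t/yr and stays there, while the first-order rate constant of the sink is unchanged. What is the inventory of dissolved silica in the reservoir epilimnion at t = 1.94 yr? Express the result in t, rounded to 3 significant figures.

415 t

τ = M₀/F₀ = 302/212 = 1.425 yr; rate constant k = 1/τ.
New steady state M_∞ = F₁/k = F₁·τ = 319 × 1.425 = 454.42 t.
M(t) = M_∞ + (M₀ − M_∞)·e^(−t/τ); t/τ = 1.94/1.425 = 1.362, so e^(−t/τ) = 0.2562.
M(t) = 454.42 − 152.4 × 0.2562 = 415.38 t.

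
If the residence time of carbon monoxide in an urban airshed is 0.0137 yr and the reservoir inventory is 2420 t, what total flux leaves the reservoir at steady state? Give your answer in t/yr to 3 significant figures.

F = M / τ = 2420 / 0.0137 = 176600 t/yr.

177000 t/yr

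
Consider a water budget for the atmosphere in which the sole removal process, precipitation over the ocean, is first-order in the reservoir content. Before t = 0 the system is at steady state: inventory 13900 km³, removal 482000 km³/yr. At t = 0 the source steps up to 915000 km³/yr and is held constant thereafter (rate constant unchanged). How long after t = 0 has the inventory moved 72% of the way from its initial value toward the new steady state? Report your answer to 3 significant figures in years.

τ = M₀/F₀ = 13900/482000 = 0.02884 yr.
The remaining gap fraction is e^(−t/τ); 72% covered ⇒ e^(−t/τ) = 0.280.
t = −τ ln(0.280) = 0.02884 × 1.273 = 0.03671 yr.

0.0367 yr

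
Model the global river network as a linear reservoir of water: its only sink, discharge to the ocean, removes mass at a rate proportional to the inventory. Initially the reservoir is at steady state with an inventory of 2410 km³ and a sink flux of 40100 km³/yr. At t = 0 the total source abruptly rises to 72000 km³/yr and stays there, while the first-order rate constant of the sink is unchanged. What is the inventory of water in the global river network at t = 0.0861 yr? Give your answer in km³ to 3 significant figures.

Residence time τ = M₀/F₀ = 0.06010 yr. The eventual steady state is M_∞ = M₀·(F₁/F₀) = 2410 × 72000/40100 = 4327.2 km³.
The anomaly ΔM(t) = M(t) − M_∞ decays as ΔM₀·e^(−t/τ) with ΔM₀ = 2410 − 4327.2 = −1917 km³.
At t = 0.0861 yr, e^(−t/τ) = e^(−1.433) = 0.2387, so ΔM = −457.6 km³ and M = 4327.2 − 457.6 = 3869.6 km³.

3870 km³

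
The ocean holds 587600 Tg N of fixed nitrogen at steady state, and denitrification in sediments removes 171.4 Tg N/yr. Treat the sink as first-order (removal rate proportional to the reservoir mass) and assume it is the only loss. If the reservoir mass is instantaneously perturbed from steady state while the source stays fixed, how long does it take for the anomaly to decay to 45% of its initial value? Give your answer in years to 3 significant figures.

2740 yr

For a linear reservoir the anomaly decays as exp(−t/τ) with τ = M/F = 587600/171.4 = 3428 yr.
exp(−t/τ) = 0.45 ⇒ t = −τ ln(0.45) = 3428 × 0.7985 = 2737 yr.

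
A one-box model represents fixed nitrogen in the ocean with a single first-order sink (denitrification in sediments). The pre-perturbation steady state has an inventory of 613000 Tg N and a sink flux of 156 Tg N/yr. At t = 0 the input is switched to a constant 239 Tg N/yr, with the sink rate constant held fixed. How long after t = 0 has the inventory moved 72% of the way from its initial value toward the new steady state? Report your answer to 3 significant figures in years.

τ = M₀/F₀ = 613000/156 = 3929 yr.
The remaining gap fraction is e^(−t/τ); 72% covered ⇒ e^(−t/τ) = 0.280.
t = −τ ln(0.280) = 3929 × 1.273 = 5002 yr.

5000 yr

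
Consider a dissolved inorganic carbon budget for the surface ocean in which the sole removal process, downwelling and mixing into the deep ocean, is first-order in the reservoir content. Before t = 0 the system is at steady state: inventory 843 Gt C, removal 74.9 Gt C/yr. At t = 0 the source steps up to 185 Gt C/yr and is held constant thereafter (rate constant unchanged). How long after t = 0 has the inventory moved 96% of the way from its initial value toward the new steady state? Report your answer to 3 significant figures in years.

36.2 yr

τ = M₀/F₀ = 843/74.9 = 11.26 yr.
The remaining gap fraction is e^(−t/τ); 96% covered ⇒ e^(−t/τ) = 0.0400.
t = −τ ln(0.0400) = 11.26 × 3.219 = 36.23 yr.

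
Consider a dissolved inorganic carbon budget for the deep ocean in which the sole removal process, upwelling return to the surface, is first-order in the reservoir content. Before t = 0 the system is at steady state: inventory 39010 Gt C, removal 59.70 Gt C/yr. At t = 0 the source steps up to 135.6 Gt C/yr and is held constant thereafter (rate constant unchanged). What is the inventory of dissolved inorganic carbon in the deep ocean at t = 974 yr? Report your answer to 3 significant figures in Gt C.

Residence time τ = M₀/F₀ = 653.4 yr. The eventual steady state is M_∞ = M₀·(F₁/F₀) = 39010 × 135.6/59.70 = 88606 Gt C.
The anomaly ΔM(t) = M(t) − M_∞ decays as ΔM₀·e^(−t/τ) with ΔM₀ = 39010 − 88606 = −49600 Gt C.
At t = 974 yr, e^(−t/τ) = e^(−1.491) = 0.2252, so ΔM = −11170 Gt C and M = 88606 − 11170 = 77435 Gt C.

77400 Gt C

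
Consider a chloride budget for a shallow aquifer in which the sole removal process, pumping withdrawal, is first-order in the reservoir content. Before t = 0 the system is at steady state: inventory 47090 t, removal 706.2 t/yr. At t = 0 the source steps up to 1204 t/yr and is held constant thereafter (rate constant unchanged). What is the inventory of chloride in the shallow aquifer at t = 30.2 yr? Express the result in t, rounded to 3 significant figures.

Residence time τ = M₀/F₀ = 66.68 yr. The eventual steady state is M_∞ = M₀·(F₁/F₀) = 47090 × 1204/706.2 = 80284 t.
The anomaly ΔM(t) = M(t) − M_∞ decays as ΔM₀·e^(−t/τ) with ΔM₀ = 47090 − 80284 = −33190 t.
At t = 30.2 yr, e^(−t/τ) = e^(−0.4529) = 0.6358, so ΔM = −21100 t and M = 80284 − 21100 = 59180 t.

59200 t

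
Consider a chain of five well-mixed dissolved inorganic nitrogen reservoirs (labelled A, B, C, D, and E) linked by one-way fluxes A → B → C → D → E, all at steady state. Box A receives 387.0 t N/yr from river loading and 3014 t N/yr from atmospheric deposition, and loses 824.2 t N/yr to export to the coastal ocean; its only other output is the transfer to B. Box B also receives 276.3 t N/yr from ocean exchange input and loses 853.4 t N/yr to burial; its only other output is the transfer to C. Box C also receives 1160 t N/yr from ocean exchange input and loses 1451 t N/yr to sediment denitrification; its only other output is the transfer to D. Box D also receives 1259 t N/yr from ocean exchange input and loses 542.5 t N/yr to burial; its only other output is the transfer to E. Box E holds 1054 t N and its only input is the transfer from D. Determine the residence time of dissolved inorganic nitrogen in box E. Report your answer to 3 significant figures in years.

Box A: F(A→B) = (387.0 + 3014) − 824.2 = 2576.8 t N/yr.
Box B: F(B→C) = (2576.8 + 276.3) − 853.4 = 1999.7 t N/yr.
Box C: F(C→D) = (1999.7 + 1160) − 1451 = 1708.7 t N/yr.
Box D: F(D→E) = (1708.7 + 1259) − 542.5 = 2425.2 t N/yr.
Box E throughput = its input = 2425.2 t N/yr; τ = 1054 / 2425.2 = 0.4346 yr.

0.435 yr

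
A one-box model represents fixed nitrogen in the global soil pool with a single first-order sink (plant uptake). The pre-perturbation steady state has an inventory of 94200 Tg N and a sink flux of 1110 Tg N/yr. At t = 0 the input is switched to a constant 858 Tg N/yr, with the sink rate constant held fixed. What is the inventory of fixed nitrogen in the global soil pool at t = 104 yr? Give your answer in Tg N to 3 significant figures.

Residence time τ = M₀/F₀ = 84.86 yr. The eventual steady state is M_∞ = M₀·(F₁/F₀) = 94200 × 858/1110 = 72814 Tg N.
The anomaly ΔM(t) = M(t) − M_∞ decays as ΔM₀·e^(−t/τ) with ΔM₀ = 94200 − 72814 = 21390 Tg N.
At t = 104 yr, e^(−t/τ) = e^(−1.225) = 0.2936, so ΔM = 6279 Tg N and M = 72814 + 6279 = 79093 Tg N.

79100 Tg N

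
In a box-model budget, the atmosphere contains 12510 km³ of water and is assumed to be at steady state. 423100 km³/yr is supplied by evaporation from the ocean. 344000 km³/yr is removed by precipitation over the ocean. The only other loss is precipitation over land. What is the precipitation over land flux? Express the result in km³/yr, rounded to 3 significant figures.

79100 km³/yr

At steady state ΣF_in = ΣF_out.
ΣF_in = 423100 km³/yr.
Precipitation over land flux = ΣF_in − (344000) = 423100 − 344000 = 79100 km³/yr.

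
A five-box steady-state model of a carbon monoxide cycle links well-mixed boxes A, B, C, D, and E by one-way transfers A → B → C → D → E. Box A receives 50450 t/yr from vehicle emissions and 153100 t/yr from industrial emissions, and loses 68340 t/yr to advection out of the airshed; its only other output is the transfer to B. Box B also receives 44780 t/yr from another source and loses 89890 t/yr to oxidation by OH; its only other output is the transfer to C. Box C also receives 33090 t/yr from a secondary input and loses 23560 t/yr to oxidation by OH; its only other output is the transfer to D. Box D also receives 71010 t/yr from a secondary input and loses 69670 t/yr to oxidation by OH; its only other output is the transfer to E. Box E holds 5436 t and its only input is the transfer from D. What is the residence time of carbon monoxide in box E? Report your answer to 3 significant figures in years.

Box A: F(A→B) = (50450 + 153100) − 68340 = 135210 t/yr.
Box B: F(B→C) = (135210 + 44780) − 89890 = 90100 t/yr.
Box C: F(C→D) = (90100 + 33090) − 23560 = 99630 t/yr.
Box D: F(D→E) = (99630 + 71010) − 69670 = 100970 t/yr.
Box E throughput = its input = 100970 t/yr; τ = 5436 / 100970 = 0.05384 yr.

0.0538 yr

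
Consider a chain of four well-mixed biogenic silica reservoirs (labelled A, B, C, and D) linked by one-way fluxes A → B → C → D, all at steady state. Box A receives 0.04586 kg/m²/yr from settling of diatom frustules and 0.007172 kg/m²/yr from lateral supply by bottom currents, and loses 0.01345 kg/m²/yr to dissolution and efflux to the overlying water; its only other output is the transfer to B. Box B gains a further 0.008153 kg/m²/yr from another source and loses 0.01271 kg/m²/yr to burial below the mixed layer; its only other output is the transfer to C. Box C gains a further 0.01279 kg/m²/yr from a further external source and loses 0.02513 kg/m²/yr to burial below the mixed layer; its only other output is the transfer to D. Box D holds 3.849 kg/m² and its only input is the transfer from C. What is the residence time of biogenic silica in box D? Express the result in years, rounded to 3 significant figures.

170 yr

Box A: F(A→B) = (0.04586 + 0.007172) − 0.01345 = 0.039582 kg/m²/yr.
Box B: F(B→C) = (0.039582 + 0.008153) − 0.01271 = 0.035025 kg/m²/yr.
Box C: F(C→D) = (0.035025 + 0.01279) − 0.02513 = 0.022685 kg/m²/yr.
Box D throughput = its input = 0.022685 kg/m²/yr; τ = 3.849 / 0.022685 = 169.7 yr.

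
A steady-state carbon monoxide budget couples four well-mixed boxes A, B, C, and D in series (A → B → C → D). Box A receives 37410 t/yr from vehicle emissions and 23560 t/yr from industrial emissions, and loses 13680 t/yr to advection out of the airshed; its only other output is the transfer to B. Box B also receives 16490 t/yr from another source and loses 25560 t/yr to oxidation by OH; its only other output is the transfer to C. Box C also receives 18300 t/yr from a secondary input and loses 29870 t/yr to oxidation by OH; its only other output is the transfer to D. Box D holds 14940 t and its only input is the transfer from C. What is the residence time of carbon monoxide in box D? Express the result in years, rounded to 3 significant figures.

Box A: F(A→B) = (37410 + 23560) − 13680 = 47290 t/yr.
Box B: F(B→C) = (47290 + 16490) − 25560 = 38220 t/yr.
Box C: F(C→D) = (38220 + 18300) − 29870 = 26650 t/yr.
Box D throughput = its input = 26650 t/yr; τ = 14940 / 26650 = 0.5606 yr.

0.561 yr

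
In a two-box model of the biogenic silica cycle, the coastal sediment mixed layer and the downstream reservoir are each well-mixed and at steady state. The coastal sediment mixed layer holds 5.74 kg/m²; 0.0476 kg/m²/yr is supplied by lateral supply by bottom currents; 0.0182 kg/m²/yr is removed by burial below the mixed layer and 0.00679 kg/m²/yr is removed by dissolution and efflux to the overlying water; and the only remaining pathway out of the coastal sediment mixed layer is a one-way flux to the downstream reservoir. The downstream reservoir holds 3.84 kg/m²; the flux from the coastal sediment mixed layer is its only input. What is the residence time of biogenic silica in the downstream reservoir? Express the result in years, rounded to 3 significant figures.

170 yr

Balance the coastal sediment mixed layer: ΣF_in = 0.047600 kg/m²/yr.
Flux to the downstream reservoir = ΣF_in − (0.0182 + 0.00679) = 0.022610 kg/m²/yr.
At steady state the output of the downstream reservoir equals its input, 0.022610 kg/m²/yr.
τ = M / F = 3.84 / 0.022610 = 169.8 yr.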